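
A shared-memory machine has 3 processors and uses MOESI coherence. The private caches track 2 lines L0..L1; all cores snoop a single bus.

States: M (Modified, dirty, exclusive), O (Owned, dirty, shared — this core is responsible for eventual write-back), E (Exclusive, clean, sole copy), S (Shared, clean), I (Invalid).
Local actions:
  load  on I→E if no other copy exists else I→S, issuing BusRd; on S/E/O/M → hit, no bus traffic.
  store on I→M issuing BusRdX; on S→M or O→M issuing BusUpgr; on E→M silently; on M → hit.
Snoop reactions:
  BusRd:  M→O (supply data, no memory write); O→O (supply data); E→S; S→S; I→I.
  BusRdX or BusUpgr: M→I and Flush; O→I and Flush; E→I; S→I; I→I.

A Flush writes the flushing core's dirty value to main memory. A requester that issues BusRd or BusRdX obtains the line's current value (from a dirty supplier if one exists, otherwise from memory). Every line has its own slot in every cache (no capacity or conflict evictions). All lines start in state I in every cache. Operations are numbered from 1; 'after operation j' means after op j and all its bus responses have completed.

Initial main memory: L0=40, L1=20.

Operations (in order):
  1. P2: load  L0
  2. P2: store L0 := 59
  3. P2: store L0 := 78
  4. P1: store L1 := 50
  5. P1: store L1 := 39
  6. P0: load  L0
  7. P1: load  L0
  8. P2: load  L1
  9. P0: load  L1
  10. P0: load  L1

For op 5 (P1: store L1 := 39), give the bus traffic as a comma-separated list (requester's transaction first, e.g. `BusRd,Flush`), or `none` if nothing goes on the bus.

bus = none

1. P2: load  L0  bus=[BusRd]  L0: P0=I P1=I P2=E  mem[L0]=40
2. P2: store L0 := 59  bus=[-]  L0: P0=I P1=I P2=M  mem[L0]=40
3. P2: store L0 := 78  bus=[-]  L0: P0=I P1=I P2=M  mem[L0]=40
4. P1: store L1 := 50  bus=[BusRdX]  L1: P0=I P1=M P2=I  mem[L1]=20
5. P1: store L1 := 39  bus=[-]  L1: P0=I P1=M P2=I  mem[L1]=20
6. P0: load  L0  bus=[BusRd]  L0: P0=S P1=I P2=O  mem[L0]=40
7. P1: load  L0  bus=[BusRd]  L0: P0=S P1=S P2=O  mem[L0]=40
8. P2: load  L1  bus=[BusRd]  L1: P0=I P1=O P2=S  mem[L1]=20
9. P0: load  L1  bus=[BusRd]  L1: P0=S P1=O P2=S  mem[L1]=20
10. P0: load  L1  bus=[-]  L1: P0=S P1=O P2=S  mem[L1]=20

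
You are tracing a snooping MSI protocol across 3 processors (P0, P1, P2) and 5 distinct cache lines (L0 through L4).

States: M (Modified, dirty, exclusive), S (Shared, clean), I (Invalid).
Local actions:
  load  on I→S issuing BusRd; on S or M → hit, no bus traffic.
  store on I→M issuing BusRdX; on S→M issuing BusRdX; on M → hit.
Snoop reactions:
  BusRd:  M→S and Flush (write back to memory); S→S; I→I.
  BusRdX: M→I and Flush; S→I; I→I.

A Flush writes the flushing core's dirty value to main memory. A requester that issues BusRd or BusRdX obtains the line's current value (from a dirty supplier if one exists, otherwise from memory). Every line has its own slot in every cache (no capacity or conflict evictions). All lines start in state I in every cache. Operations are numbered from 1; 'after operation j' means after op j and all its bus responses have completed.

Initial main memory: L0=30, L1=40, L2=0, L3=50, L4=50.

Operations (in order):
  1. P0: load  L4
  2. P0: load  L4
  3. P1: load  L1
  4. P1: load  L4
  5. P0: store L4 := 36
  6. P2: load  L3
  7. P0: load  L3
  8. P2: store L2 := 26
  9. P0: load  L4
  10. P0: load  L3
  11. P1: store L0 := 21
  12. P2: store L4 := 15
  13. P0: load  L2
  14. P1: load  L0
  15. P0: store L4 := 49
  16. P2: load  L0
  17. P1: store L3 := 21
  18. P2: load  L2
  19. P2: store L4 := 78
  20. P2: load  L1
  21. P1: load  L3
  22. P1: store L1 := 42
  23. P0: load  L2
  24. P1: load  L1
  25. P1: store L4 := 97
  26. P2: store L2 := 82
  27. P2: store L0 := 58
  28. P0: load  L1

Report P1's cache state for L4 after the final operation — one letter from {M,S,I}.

state = M

step 1: P0: load  L4  ⟶  SII  (L4)  txn=BusRd  M[L4]=50
step 2: P0: load  L4  ⟶  SII  (L4)  txn=∅  M[L4]=50
step 3: P1: load  L1  ⟶  ISI  (L1)  txn=BusRd  M[L1]=40
step 4: P1: load  L4  ⟶  SSI  (L4)  txn=BusRd  M[L4]=50
step 5: P0: store L4 := 36  ⟶  MII  (L4)  txn=BusRdX  M[L4]=50
step 6: P2: load  L3  ⟶  IIS  (L3)  txn=BusRd  M[L3]=50
step 7: P0: load  L3  ⟶  SIS  (L3)  txn=BusRd  M[L3]=50
step 8: P2: store L2 := 26  ⟶  IIM  (L2)  txn=BusRdX  M[L2]=0
step 9: P0: load  L4  ⟶  MII  (L4)  txn=∅  M[L4]=50
step 10: P0: load  L3  ⟶  SIS  (L3)  txn=∅  M[L3]=50
step 11: P1: store L0 := 21  ⟶  IMI  (L0)  txn=BusRdX  M[L0]=30
step 12: P2: store L4 := 15  ⟶  IIM  (L4)  txn=BusRdX+Flush  M[L4]=36
step 13: P0: load  L2  ⟶  SIS  (L2)  txn=BusRd+Flush  M[L2]=26
step 14: P1: load  L0  ⟶  IMI  (L0)  txn=∅  M[L0]=30
step 15: P0: store L4 := 49  ⟶  MII  (L4)  txn=BusRdX+Flush  M[L4]=15
step 16: P2: load  L0  ⟶  ISS  (L0)  txn=BusRd+Flush  M[L0]=21
step 17: P1: store L3 := 21  ⟶  IMI  (L3)  txn=BusRdX  M[L3]=50
step 18: P2: load  L2  ⟶  SIS  (L2)  txn=∅  M[L2]=26
step 19: P2: store L4 := 78  ⟶  IIM  (L4)  txn=BusRdX+Flush  M[L4]=49
step 20: P2: load  L1  ⟶  ISS  (L1)  txn=BusRd  M[L1]=40
step 21: P1: load  L3  ⟶  IMI  (L3)  txn=∅  M[L3]=50
step 22: P1: store L1 := 42  ⟶  IMI  (L1)  txn=BusRdX  M[L1]=40
step 23: P0: load  L2  ⟶  SIS  (L2)  txn=∅  M[L2]=26
step 24: P1: load  L1  ⟶  IMI  (L1)  txn=∅  M[L1]=40
step 25: P1: store L4 := 97  ⟶  IMI  (L4)  txn=BusRdX+Flush  M[L4]=78
step 26: P2: store L2 := 82  ⟶  IIM  (L2)  txn=BusRdX  M[L2]=26
step 27: P2: store L0 := 58  ⟶  IIM  (L0)  txn=BusRdX  M[L0]=21
step 28: P0: load  L1  ⟶  SSI  (L1)  txn=BusRd+Flush  M[L1]=42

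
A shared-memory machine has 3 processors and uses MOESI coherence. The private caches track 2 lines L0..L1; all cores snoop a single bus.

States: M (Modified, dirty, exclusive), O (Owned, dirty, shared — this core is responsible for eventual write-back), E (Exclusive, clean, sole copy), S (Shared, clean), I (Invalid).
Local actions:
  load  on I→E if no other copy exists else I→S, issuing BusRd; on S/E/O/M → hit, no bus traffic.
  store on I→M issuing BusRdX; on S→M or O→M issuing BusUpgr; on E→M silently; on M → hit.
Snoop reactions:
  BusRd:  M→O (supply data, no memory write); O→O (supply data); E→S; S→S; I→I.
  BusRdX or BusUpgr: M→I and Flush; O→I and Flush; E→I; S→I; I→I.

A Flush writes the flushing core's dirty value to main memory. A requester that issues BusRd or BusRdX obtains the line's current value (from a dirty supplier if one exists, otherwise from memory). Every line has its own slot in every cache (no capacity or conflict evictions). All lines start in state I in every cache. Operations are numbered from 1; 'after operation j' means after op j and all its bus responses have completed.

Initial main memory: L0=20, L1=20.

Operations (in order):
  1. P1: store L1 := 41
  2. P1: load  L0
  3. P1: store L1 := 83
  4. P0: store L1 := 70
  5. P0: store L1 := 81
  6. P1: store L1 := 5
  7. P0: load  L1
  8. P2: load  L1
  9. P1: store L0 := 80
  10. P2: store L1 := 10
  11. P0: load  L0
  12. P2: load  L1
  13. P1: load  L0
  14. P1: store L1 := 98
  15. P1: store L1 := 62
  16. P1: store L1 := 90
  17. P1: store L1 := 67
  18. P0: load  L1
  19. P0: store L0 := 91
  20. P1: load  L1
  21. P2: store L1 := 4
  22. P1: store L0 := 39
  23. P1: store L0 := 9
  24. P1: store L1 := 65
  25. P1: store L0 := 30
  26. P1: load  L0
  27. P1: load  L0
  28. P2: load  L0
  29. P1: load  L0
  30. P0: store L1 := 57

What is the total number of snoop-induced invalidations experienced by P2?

step 1: P1: store L1 := 41  ⟶  IMI  (L1)  txn=BusRdX  M[L1]=20
step 2: P1: load  L0  ⟶  IEI  (L0)  txn=BusRd  M[L0]=20
step 3: P1: store L1 := 83  ⟶  IMI  (L1)  txn=∅  M[L1]=20
step 4: P0: store L1 := 70  ⟶  MII  (L1)  txn=BusRdX+Flush  M[L1]=83
step 5: P0: store L1 := 81  ⟶  MII  (L1)  txn=∅  M[L1]=83
step 6: P1: store L1 := 5  ⟶  IMI  (L1)  txn=BusRdX+Flush  M[L1]=81
step 7: P0: load  L1  ⟶  SOI  (L1)  txn=BusRd  M[L1]=81
step 8: P2: load  L1  ⟶  SOS  (L1)  txn=BusRd  M[L1]=81
step 9: P1: store L0 := 80  ⟶  IMI  (L0)  txn=∅  M[L0]=20
step 10: P2: store L1 := 10  ⟶  IIM  (L1)  txn=BusUpgr+Flush  M[L1]=5
step 11: P0: load  L0  ⟶  SOI  (L0)  txn=BusRd  M[L0]=20
step 12: P2: load  L1  ⟶  IIM  (L1)  txn=∅  M[L1]=5
step 13: P1: load  L0  ⟶  SOI  (L0)  txn=∅  M[L0]=20
step 14: P1: store L1 := 98  ⟶  IMI  (L1)  txn=BusRdX+Flush  M[L1]=10
step 15: P1: store L1 := 62  ⟶  IMI  (L1)  txn=∅  M[L1]=10
step 16: P1: store L1 := 90  ⟶  IMI  (L1)  txn=∅  M[L1]=10
step 17: P1: store L1 := 67  ⟶  IMI  (L1)  txn=∅  M[L1]=10
step 18: P0: load  L1  ⟶  SOI  (L1)  txn=BusRd  M[L1]=10
step 19: P0: store L0 := 91  ⟶  MII  (L0)  txn=BusUpgr+Flush  M[L0]=80
step 20: P1: load  L1  ⟶  SOI  (L1)  txn=∅  M[L1]=10
step 21: P2: store L1 := 4  ⟶  IIM  (L1)  txn=BusRdX+Flush  M[L1]=67
step 22: P1: store L0 := 39  ⟶  IMI  (L0)  txn=BusRdX+Flush  M[L0]=91
step 23: P1: store L0 := 9  ⟶  IMI  (L0)  txn=∅  M[L0]=91
step 24: P1: store L1 := 65  ⟶  IMI  (L1)  txn=BusRdX+Flush  M[L1]=4
step 25: P1: store L0 := 30  ⟶  IMI  (L0)  txn=∅  M[L0]=91
step 26: P1: load  L0  ⟶  IMI  (L0)  txn=∅  M[L0]=91
step 27: P1: load  L0  ⟶  IMI  (L0)  txn=∅  M[L0]=91
step 28: P2: load  L0  ⟶  IOS  (L0)  txn=BusRd  M[L0]=91
step 29: P1: load  L0  ⟶  IOS  (L0)  txn=∅  M[L0]=91
step 30: P0: store L1 := 57  ⟶  MII  (L1)  txn=BusRdX+Flush  M[L1]=65

invalidations = 2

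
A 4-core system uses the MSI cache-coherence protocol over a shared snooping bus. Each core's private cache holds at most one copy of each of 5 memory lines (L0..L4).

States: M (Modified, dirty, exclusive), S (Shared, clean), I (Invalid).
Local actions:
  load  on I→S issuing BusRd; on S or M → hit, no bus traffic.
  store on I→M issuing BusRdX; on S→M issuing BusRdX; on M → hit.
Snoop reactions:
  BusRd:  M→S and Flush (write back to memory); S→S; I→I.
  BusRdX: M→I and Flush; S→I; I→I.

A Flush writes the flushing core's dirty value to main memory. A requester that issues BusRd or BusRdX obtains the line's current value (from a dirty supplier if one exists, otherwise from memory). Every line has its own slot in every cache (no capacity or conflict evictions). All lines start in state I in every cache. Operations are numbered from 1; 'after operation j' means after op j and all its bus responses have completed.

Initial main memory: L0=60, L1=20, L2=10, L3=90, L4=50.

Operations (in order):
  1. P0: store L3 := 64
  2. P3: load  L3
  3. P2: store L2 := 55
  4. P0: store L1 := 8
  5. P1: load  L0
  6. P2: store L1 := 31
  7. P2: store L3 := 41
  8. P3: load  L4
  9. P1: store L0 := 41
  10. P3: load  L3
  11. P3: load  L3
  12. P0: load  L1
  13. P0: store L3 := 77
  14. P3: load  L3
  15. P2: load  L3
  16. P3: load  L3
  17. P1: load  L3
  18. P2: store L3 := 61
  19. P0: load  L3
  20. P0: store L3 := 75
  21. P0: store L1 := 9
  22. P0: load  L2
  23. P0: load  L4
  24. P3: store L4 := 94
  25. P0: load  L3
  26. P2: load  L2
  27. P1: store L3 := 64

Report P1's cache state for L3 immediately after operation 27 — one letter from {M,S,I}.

state = M

1. P0: store L3 := 64  bus=[BusRdX]  L3: P0=M P1=I P2=I P3=I  mem[L3]=90
2. P3: load  L3  bus=[BusRd,Flush]  L3: P0=S P1=I P2=I P3=S  mem[L3]=64
3. P2: store L2 := 55  bus=[BusRdX]  L2: P0=I P1=I P2=M P3=I  mem[L2]=10
4. P0: store L1 := 8  bus=[BusRdX]  L1: P0=M P1=I P2=I P3=I  mem[L1]=20
5. P1: load  L0  bus=[BusRd]  L0: P0=I P1=S P2=I P3=I  mem[L0]=60
6. P2: store L1 := 31  bus=[BusRdX,Flush]  L1: P0=I P1=I P2=M P3=I  mem[L1]=8
7. P2: store L3 := 41  bus=[BusRdX]  L3: P0=I P1=I P2=M P3=I  mem[L3]=64
8. P3: load  L4  bus=[BusRd]  L4: P0=I P1=I P2=I P3=S  mem[L4]=50
9. P1: store L0 := 41  bus=[BusRdX]  L0: P0=I P1=M P2=I P3=I  mem[L0]=60
10. P3: load  L3  bus=[BusRd,Flush]  L3: P0=I P1=I P2=S P3=S  mem[L3]=41
11. P3: load  L3  bus=[-]  L3: P0=I P1=I P2=S P3=S  mem[L3]=41
12. P0: load  L1  bus=[BusRd,Flush]  L1: P0=S P1=I P2=S P3=I  mem[L1]=31
13. P0: store L3 := 77  bus=[BusRdX]  L3: P0=M P1=I P2=I P3=I  mem[L3]=41
14. P3: load  L3  bus=[BusRd,Flush]  L3: P0=S P1=I P2=I P3=S  mem[L3]=77
15. P2: load  L3  bus=[BusRd]  L3: P0=S P1=I P2=S P3=S  mem[L3]=77
16. P3: load  L3  bus=[-]  L3: P0=S P1=I P2=S P3=S  mem[L3]=77
17. P1: load  L3  bus=[BusRd]  L3: P0=S P1=S P2=S P3=S  mem[L3]=77
18. P2: store L3 := 61  bus=[BusRdX]  L3: P0=I P1=I P2=M P3=I  mem[L3]=77
19. P0: load  L3  bus=[BusRd,Flush]  L3: P0=S P1=I P2=S P3=I  mem[L3]=61
20. P0: store L3 := 75  bus=[BusRdX]  L3: P0=M P1=I P2=I P3=I  mem[L3]=61
21. P0: store L1 := 9  bus=[BusRdX]  L1: P0=M P1=I P2=I P3=I  mem[L1]=31
22. P0: load  L2  bus=[BusRd,Flush]  L2: P0=S P1=I P2=S P3=I  mem[L2]=55
23. P0: load  L4  bus=[BusRd]  L4: P0=S P1=I P2=I P3=S  mem[L4]=50
24. P3: store L4 := 94  bus=[BusRdX]  L4: P0=I P1=I P2=I P3=M  mem[L4]=50
25. P0: load  L3  bus=[-]  L3: P0=M P1=I P2=I P3=I  mem[L3]=61
26. P2: load  L2  bus=[-]  L2: P0=S P1=I P2=S P3=I  mem[L2]=55
27. P1: store L3 := 64  bus=[BusRdX,Flush]  L3: P0=I P1=M P2=I P3=I  mem[L3]=75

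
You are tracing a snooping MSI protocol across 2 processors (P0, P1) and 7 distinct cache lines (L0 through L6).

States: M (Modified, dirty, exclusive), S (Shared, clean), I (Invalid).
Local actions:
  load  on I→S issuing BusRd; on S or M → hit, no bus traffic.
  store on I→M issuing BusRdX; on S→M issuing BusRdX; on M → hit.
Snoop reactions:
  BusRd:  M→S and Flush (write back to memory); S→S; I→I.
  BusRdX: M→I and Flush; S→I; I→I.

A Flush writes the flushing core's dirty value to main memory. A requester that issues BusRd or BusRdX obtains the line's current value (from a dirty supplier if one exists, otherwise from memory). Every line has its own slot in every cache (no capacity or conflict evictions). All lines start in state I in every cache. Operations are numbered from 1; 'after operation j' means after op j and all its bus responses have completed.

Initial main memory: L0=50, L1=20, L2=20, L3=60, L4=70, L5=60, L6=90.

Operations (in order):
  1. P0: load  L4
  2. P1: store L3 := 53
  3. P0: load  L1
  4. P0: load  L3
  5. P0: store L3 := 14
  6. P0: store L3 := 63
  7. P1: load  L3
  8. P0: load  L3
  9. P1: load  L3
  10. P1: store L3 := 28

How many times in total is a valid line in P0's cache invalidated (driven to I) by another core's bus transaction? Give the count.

invalidations = 1

1. P0: load  L4  bus=[BusRd]  L4: P0=S P1=I  mem[L4]=70
2. P1: store L3 := 53  bus=[BusRdX]  L3: P0=I P1=M  mem[L3]=60
3. P0: load  L1  bus=[BusRd]  L1: P0=S P1=I  mem[L1]=20
4. P0: load  L3  bus=[BusRd,Flush]  L3: P0=S P1=S  mem[L3]=53
5. P0: store L3 := 14  bus=[BusRdX]  L3: P0=M P1=I  mem[L3]=53
6. P0: store L3 := 63  bus=[-]  L3: P0=M P1=I  mem[L3]=53
7. P1: load  L3  bus=[BusRd,Flush]  L3: P0=S P1=S  mem[L3]=63
8. P0: load  L3  bus=[-]  L3: P0=S P1=S  mem[L3]=63
9. P1: load  L3  bus=[-]  L3: P0=S P1=S  mem[L3]=63
10. P1: store L3 := 28  bus=[BusRdX]  L3: P0=I P1=M  mem[L3]=63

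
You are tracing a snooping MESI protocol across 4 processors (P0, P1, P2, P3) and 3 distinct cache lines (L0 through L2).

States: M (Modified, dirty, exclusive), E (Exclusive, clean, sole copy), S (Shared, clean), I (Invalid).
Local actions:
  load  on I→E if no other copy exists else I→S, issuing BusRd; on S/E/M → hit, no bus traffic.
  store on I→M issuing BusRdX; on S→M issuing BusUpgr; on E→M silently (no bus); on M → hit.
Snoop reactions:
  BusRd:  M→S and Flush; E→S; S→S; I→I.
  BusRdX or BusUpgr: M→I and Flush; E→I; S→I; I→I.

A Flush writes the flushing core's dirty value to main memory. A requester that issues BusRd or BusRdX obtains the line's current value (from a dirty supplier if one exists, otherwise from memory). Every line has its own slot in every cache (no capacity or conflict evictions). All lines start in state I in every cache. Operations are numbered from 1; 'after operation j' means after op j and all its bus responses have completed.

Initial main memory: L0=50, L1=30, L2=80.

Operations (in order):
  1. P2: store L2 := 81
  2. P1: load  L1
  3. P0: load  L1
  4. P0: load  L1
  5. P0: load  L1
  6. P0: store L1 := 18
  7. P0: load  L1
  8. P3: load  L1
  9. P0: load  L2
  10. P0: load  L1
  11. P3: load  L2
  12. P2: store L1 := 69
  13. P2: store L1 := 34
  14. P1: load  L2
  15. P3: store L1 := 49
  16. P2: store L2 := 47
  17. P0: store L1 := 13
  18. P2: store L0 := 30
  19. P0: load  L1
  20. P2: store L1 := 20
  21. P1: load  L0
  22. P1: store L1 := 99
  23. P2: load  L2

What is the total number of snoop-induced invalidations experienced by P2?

invalidations = 2

step 1: P2: store L2 := 81  ⟶  IIMI  (L2)  txn=BusRdX  M[L2]=80
step 2: P1: load  L1  ⟶  IEII  (L1)  txn=BusRd  M[L1]=30
step 3: P0: load  L1  ⟶  SSII  (L1)  txn=BusRd  M[L1]=30
step 4: P0: load  L1  ⟶  SSII  (L1)  txn=∅  M[L1]=30
step 5: P0: load  L1  ⟶  SSII  (L1)  txn=∅  M[L1]=30
step 6: P0: store L1 := 18  ⟶  MIII  (L1)  txn=BusUpgr  M[L1]=30
step 7: P0: load  L1  ⟶  MIII  (L1)  txn=∅  M[L1]=30
step 8: P3: load  L1  ⟶  SIIS  (L1)  txn=BusRd+Flush  M[L1]=18
step 9: P0: load  L2  ⟶  SISI  (L2)  txn=BusRd+Flush  M[L2]=81
step 10: P0: load  L1  ⟶  SIIS  (L1)  txn=∅  M[L1]=18
step 11: P3: load  L2  ⟶  SISS  (L2)  txn=BusRd  M[L2]=81
step 12: P2: store L1 := 69  ⟶  IIMI  (L1)  txn=BusRdX  M[L1]=18
step 13: P2: store L1 := 34  ⟶  IIMI  (L1)  txn=∅  M[L1]=18
step 14: P1: load  L2  ⟶  SSSS  (L2)  txn=BusRd  M[L2]=81
step 15: P3: store L1 := 49  ⟶  IIIM  (L1)  txn=BusRdX+Flush  M[L1]=34
step 16: P2: store L2 := 47  ⟶  IIMI  (L2)  txn=BusUpgr  M[L2]=81
step 17: P0: store L1 := 13  ⟶  MIII  (L1)  txn=BusRdX+Flush  M[L1]=49
step 18: P2: store L0 := 30  ⟶  IIMI  (L0)  txn=BusRdX  M[L0]=50
step 19: P0: load  L1  ⟶  MIII  (L1)  txn=∅  M[L1]=49
step 20: P2: store L1 := 20  ⟶  IIMI  (L1)  txn=BusRdX+Flush  M[L1]=13
step 21: P1: load  L0  ⟶  ISSI  (L0)  txn=BusRd+Flush  M[L0]=30
step 22: P1: store L1 := 99  ⟶  IMII  (L1)  txn=BusRdX+Flush  M[L1]=20
step 23: P2: load  L2  ⟶  IIMI  (L2)  txn=∅  M[L2]=81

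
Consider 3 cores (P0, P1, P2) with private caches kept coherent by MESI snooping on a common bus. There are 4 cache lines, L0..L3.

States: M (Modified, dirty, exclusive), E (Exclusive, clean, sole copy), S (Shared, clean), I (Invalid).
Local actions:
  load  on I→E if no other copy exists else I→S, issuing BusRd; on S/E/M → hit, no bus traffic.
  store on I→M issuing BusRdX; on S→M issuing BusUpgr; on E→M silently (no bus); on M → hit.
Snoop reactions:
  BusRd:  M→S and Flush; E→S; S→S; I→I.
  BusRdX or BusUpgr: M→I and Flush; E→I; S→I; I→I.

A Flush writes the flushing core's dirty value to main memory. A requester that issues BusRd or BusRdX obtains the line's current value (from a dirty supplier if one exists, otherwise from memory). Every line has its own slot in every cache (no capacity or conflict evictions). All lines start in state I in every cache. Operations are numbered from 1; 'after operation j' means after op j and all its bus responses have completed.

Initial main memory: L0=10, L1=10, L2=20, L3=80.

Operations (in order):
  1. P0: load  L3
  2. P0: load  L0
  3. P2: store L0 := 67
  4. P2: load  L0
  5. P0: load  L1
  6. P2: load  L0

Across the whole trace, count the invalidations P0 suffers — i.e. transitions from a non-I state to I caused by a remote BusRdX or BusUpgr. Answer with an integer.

invalidations = 1

1. P0: load  L3  bus=[BusRd]  L3: P0=E P1=I P2=I  mem[L3]=80
2. P0: load  L0  bus=[BusRd]  L0: P0=E P1=I P2=I  mem[L0]=10
3. P2: store L0 := 67  bus=[BusRdX]  L0: P0=I P1=I P2=M  mem[L0]=10
4. P2: load  L0  bus=[-]  L0: P0=I P1=I P2=M  mem[L0]=10
5. P0: load  L1  bus=[BusRd]  L1: P0=E P1=I P2=I  mem[L1]=10
6. P2: load  L0  bus=[-]  L0: P0=I P1=I P2=M  mem[L0]=10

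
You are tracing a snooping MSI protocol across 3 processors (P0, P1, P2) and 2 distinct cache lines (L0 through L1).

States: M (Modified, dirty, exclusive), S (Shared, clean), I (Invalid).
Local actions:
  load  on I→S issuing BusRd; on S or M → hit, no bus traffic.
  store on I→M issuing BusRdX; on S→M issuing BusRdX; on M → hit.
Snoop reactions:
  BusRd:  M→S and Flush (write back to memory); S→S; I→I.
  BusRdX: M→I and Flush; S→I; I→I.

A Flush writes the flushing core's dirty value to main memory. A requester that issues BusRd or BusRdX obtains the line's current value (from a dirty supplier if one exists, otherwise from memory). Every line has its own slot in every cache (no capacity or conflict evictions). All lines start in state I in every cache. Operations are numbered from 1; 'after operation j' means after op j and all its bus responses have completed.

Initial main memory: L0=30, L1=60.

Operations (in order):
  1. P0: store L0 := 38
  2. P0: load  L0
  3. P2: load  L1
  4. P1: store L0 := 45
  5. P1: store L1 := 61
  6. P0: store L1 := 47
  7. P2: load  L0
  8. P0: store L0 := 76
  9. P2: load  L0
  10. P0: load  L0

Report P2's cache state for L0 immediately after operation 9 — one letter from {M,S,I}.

[1] P0: store L0 := 38 | P0:M(38), P1:I, P2:I | bus: BusRdX
[2] P0: load  L0 | P0:M(38), P1:I, P2:I | bus: none
[3] P2: load  L1 | P0:I, P1:I, P2:S(60) | bus: BusRd
[4] P1: store L0 := 45 | P0:I, P1:M(45), P2:I | bus: BusRdX,Flush
[5] P1: store L1 := 61 | P0:I, P1:M(61), P2:I | bus: BusRdX
[6] P0: store L1 := 47 | P0:M(47), P1:I, P2:I | bus: BusRdX,Flush
[7] P2: load  L0 | P0:I, P1:S(45), P2:S(45) | bus: BusRd,Flush
[8] P0: store L0 := 76 | P0:M(76), P1:I, P2:I | bus: BusRdX
[9] P2: load  L0 | P0:S(76), P1:I, P2:S(76) | bus: BusRd,Flush
[10] P0: load  L0 | P0:S(76), P1:I, P2:S(76) | bus: none

state = S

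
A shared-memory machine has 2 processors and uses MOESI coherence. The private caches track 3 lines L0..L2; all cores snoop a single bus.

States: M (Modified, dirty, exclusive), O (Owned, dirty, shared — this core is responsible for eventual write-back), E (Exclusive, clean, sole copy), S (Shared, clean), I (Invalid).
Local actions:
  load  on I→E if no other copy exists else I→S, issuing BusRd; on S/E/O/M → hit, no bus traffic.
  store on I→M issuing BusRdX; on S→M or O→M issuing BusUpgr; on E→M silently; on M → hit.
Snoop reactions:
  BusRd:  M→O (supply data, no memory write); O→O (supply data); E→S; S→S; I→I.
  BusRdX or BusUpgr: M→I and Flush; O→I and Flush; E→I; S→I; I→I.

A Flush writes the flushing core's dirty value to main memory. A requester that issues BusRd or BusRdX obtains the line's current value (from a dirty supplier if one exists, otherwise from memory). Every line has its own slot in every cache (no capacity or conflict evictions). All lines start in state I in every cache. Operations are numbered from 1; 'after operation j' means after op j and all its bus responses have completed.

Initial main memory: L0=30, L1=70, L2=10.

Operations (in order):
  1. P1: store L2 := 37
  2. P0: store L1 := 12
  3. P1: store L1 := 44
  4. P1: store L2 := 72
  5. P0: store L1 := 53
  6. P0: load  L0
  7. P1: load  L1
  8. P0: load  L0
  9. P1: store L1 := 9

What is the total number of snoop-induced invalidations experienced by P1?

invalidations = 1

step 1: P1: store L2 := 37  ⟶  IM  (L2)  txn=BusRdX  M[L2]=10
step 2: P0: store L1 := 12  ⟶  MI  (L1)  txn=BusRdX  M[L1]=70
step 3: P1: store L1 := 44  ⟶  IM  (L1)  txn=BusRdX+Flush  M[L1]=12
step 4: P1: store L2 := 72  ⟶  IM  (L2)  txn=∅  M[L2]=10
step 5: P0: store L1 := 53  ⟶  MI  (L1)  txn=BusRdX+Flush  M[L1]=44
step 6: P0: load  L0  ⟶  EI  (L0)  txn=BusRd  M[L0]=30
step 7: P1: load  L1  ⟶  OS  (L1)  txn=BusRd  M[L1]=44
step 8: P0: load  L0  ⟶  EI  (L0)  txn=∅  M[L0]=30
step 9: P1: store L1 := 9  ⟶  IM  (L1)  txn=BusUpgr+Flush  M[L1]=53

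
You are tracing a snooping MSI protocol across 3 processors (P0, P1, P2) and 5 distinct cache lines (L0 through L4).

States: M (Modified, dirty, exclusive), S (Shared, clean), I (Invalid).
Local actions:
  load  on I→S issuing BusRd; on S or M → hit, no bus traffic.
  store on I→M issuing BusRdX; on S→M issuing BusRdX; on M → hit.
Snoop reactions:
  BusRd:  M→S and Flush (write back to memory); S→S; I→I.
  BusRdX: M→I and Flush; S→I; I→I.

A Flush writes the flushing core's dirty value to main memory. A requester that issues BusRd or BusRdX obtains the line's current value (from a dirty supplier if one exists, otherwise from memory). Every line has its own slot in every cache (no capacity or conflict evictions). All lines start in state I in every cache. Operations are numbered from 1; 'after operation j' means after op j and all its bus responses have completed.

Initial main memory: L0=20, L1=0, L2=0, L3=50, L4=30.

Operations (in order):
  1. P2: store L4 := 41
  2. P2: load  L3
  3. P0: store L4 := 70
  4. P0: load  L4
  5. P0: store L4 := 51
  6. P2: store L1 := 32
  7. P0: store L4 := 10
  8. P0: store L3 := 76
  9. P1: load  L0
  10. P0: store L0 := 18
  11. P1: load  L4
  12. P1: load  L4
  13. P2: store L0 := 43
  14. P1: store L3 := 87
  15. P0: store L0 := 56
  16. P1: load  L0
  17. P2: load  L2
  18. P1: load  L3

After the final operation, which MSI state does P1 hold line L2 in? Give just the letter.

state = I

  op1 P2: store L4 := 41 → I/I/M on L4; bus BusRdX; mem=30
  op2 P2: load  L3 → I/I/S on L3; bus BusRd; mem=50
  op3 P0: store L4 := 70 → M/I/I on L4; bus BusRdX Flush; mem=41
  op4 P0: load  L4 → M/I/I on L4; bus (none); mem=41
  op5 P0: store L4 := 51 → M/I/I on L4; bus (none); mem=41
  op6 P2: store L1 := 32 → I/I/M on L1; bus BusRdX; mem=0
  op7 P0: store L4 := 10 → M/I/I on L4; bus (none); mem=41
  op8 P0: store L3 := 76 → M/I/I on L3; bus BusRdX; mem=50
  op9 P1: load  L0 → I/S/I on L0; bus BusRd; mem=20
  op10 P0: store L0 := 18 → M/I/I on L0; bus BusRdX; mem=20
  op11 P1: load  L4 → S/S/I on L4; bus BusRd Flush; mem=10
  op12 P1: load  L4 → S/S/I on L4; bus (none); mem=10
  op13 P2: store L0 := 43 → I/I/M on L0; bus BusRdX Flush; mem=18
  op14 P1: store L3 := 87 → I/M/I on L3; bus BusRdX Flush; mem=76
  op15 P0: store L0 := 56 → M/I/I on L0; bus BusRdX Flush; mem=43
  op16 P1: load  L0 → S/S/I on L0; bus BusRd Flush; mem=56
  op17 P2: load  L2 → I/I/S on L2; bus BusRd; mem=0
  op18 P1: load  L3 → I/M/I on L3; bus (none); mem=76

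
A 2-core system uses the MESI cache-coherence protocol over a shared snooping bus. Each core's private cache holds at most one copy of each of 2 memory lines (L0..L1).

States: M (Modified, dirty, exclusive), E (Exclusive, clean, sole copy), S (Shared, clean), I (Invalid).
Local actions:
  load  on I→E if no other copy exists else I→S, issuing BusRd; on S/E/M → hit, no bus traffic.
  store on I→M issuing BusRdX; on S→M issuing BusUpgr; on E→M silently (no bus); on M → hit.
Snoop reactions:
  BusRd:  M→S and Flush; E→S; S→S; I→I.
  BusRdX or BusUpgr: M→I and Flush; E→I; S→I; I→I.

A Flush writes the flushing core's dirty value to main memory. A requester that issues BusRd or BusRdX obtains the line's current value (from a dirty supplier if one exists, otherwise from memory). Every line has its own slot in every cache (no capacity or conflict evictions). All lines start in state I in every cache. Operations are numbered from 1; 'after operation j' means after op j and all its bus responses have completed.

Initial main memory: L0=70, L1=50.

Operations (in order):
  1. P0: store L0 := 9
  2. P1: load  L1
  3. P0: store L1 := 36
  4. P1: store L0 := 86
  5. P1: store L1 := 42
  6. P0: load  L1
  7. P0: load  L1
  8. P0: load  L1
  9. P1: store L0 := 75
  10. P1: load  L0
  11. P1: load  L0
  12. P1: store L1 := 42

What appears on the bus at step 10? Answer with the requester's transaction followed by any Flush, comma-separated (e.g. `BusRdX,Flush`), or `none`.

bus = none

1. P0: store L0 := 9  bus=[BusRdX]  L0: P0=M P1=I  mem[L0]=70
2. P1: load  L1  bus=[BusRd]  L1: P0=I P1=E  mem[L1]=50
3. P0: store L1 := 36  bus=[BusRdX]  L1: P0=M P1=I  mem[L1]=50
4. P1: store L0 := 86  bus=[BusRdX,Flush]  L0: P0=I P1=M  mem[L0]=9
5. P1: store L1 := 42  bus=[BusRdX,Flush]  L1: P0=I P1=M  mem[L1]=36
6. P0: load  L1  bus=[BusRd,Flush]  L1: P0=S P1=S  mem[L1]=42
7. P0: load  L1  bus=[-]  L1: P0=S P1=S  mem[L1]=42
8. P0: load  L1  bus=[-]  L1: P0=S P1=S  mem[L1]=42
9. P1: store L0 := 75  bus=[-]  L0: P0=I P1=M  mem[L0]=9
10. P1: load  L0  bus=[-]  L0: P0=I P1=M  mem[L0]=9
11. P1: load  L0  bus=[-]  L0: P0=I P1=M  mem[L0]=9
12. P1: store L1 := 42  bus=[BusUpgr]  L1: P0=I P1=M  mem[L1]=42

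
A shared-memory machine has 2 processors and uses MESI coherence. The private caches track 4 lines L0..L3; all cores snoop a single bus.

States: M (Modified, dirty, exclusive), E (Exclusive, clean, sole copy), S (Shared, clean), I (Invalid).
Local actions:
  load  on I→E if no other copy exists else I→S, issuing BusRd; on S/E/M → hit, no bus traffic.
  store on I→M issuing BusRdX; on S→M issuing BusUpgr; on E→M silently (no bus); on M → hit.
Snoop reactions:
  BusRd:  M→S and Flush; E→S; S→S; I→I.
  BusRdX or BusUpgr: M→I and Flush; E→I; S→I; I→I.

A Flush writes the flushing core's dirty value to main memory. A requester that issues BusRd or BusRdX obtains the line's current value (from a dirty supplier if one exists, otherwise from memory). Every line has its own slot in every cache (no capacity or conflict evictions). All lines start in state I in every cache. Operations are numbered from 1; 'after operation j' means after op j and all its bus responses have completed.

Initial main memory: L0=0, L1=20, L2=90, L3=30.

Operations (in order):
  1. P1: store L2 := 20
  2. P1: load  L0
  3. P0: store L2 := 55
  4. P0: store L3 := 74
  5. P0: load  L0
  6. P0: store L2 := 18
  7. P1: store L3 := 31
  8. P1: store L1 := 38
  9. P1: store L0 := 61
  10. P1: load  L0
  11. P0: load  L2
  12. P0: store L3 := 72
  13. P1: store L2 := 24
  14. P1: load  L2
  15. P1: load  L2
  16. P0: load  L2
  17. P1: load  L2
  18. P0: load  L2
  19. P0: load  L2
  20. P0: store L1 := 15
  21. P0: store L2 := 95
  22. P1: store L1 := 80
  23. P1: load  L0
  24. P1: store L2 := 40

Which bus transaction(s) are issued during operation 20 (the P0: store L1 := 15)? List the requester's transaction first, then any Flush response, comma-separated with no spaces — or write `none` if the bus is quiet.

step 1: P1: store L2 := 20  ⟶  IM  (L2)  txn=BusRdX  M[L2]=90
step 2: P1: load  L0  ⟶  IE  (L0)  txn=BusRd  M[L0]=0
step 3: P0: store L2 := 55  ⟶  MI  (L2)  txn=BusRdX+Flush  M[L2]=20
step 4: P0: store L3 := 74  ⟶  MI  (L3)  txn=BusRdX  M[L3]=30
step 5: P0: load  L0  ⟶  SS  (L0)  txn=BusRd  M[L0]=0
step 6: P0: store L2 := 18  ⟶  MI  (L2)  txn=∅  M[L2]=20
step 7: P1: store L3 := 31  ⟶  IM  (L3)  txn=BusRdX+Flush  M[L3]=74
step 8: P1: store L1 := 38  ⟶  IM  (L1)  txn=BusRdX  M[L1]=20
step 9: P1: store L0 := 61  ⟶  IM  (L0)  txn=BusUpgr  M[L0]=0
step 10: P1: load  L0  ⟶  IM  (L0)  txn=∅  M[L0]=0
step 11: P0: load  L2  ⟶  MI  (L2)  txn=∅  M[L2]=20
step 12: P0: store L3 := 72  ⟶  MI  (L3)  txn=BusRdX+Flush  M[L3]=31
step 13: P1: store L2 := 24  ⟶  IM  (L2)  txn=BusRdX+Flush  M[L2]=18
step 14: P1: load  L2  ⟶  IM  (L2)  txn=∅  M[L2]=18
step 15: P1: load  L2  ⟶  IM  (L2)  txn=∅  M[L2]=18
step 16: P0: load  L2  ⟶  SS  (L2)  txn=BusRd+Flush  M[L2]=24
step 17: P1: load  L2  ⟶  SS  (L2)  txn=∅  M[L2]=24
step 18: P0: load  L2  ⟶  SS  (L2)  txn=∅  M[L2]=24
step 19: P0: load  L2  ⟶  SS  (L2)  txn=∅  M[L2]=24
step 20: P0: store L1 := 15  ⟶  MI  (L1)  txn=BusRdX+Flush  M[L1]=38
step 21: P0: store L2 := 95  ⟶  MI  (L2)  txn=BusUpgr  M[L2]=24
step 22: P1: store L1 := 80  ⟶  IM  (L1)  txn=BusRdX+Flush  M[L1]=15
step 23: P1: load  L0  ⟶  IM  (L0)  txn=∅  M[L0]=0
step 24: P1: store L2 := 40  ⟶  IM  (L2)  txn=BusRdX+Flush  M[L2]=95

bus = BusRdX,Flush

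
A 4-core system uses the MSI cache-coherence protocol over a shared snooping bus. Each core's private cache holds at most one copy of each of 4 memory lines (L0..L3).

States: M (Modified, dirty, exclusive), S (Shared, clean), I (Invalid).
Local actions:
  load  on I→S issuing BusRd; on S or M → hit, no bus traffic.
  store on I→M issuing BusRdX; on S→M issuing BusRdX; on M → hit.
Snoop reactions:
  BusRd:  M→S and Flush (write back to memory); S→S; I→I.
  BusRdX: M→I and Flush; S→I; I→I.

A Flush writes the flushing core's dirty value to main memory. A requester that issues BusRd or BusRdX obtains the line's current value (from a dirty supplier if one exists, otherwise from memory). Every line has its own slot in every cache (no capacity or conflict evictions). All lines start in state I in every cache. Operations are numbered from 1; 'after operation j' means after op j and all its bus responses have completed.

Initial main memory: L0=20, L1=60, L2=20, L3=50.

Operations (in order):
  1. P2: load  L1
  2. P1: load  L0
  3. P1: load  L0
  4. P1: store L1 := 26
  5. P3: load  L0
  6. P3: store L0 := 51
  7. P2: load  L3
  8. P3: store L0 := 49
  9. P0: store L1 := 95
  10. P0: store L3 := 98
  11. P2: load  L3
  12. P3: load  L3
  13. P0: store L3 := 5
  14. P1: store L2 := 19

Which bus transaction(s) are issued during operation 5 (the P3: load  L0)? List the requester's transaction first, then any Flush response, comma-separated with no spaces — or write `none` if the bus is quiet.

1. P2: load  L1  bus=[BusRd]  L1: P0=I P1=I P2=S P3=I  mem[L1]=60
2. P1: load  L0  bus=[BusRd]  L0: P0=I P1=S P2=I P3=I  mem[L0]=20
3. P1: load  L0  bus=[-]  L0: P0=I P1=S P2=I P3=I  mem[L0]=20
4. P1: store L1 := 26  bus=[BusRdX]  L1: P0=I P1=M P2=I P3=I  mem[L1]=60
5. P3: load  L0  bus=[BusRd]  L0: P0=I P1=S P2=I P3=S  mem[L0]=20
6. P3: store L0 := 51  bus=[BusRdX]  L0: P0=I P1=I P2=I P3=M  mem[L0]=20
7. P2: load  L3  bus=[BusRd]  L3: P0=I P1=I P2=S P3=I  mem[L3]=50
8. P3: store L0 := 49  bus=[-]  L0: P0=I P1=I P2=I P3=M  mem[L0]=20
9. P0: store L1 := 95  bus=[BusRdX,Flush]  L1: P0=M P1=I P2=I P3=I  mem[L1]=26
10. P0: store L3 := 98  bus=[BusRdX]  L3: P0=M P1=I P2=I P3=I  mem[L3]=50
11. P2: load  L3  bus=[BusRd,Flush]  L3: P0=S P1=I P2=S P3=I  mem[L3]=98
12. P3: load  L3  bus=[BusRd]  L3: P0=S P1=I P2=S P3=S  mem[L3]=98
13. P0: store L3 := 5  bus=[BusRdX]  L3: P0=M P1=I P2=I P3=I  mem[L3]=98
14. P1: store L2 := 19  bus=[BusRdX]  L2: P0=I P1=M P2=I P3=I  mem[L2]=20

bus = BusRd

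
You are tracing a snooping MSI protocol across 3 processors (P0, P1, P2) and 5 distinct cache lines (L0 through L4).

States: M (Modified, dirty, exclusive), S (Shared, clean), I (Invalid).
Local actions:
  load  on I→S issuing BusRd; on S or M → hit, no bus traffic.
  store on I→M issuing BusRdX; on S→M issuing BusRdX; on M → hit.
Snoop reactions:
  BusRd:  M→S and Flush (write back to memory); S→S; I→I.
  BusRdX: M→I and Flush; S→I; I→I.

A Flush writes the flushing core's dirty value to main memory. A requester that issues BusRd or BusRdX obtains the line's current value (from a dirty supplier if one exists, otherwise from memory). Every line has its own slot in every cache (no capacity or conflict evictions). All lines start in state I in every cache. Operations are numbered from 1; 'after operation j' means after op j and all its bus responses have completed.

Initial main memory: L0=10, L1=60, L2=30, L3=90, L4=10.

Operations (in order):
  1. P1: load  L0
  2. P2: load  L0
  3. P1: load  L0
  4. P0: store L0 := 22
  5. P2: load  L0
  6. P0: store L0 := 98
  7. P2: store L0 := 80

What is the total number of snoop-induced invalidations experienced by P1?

invalidations = 1

[1] P1: load  L0 | P0:I, P1:S(10), P2:I | bus: BusRd
[2] P2: load  L0 | P0:I, P1:S(10), P2:S(10) | bus: BusRd
[3] P1: load  L0 | P0:I, P1:S(10), P2:S(10) | bus: none
[4] P0: store L0 := 22 | P0:M(22), P1:I, P2:I | bus: BusRdX
[5] P2: load  L0 | P0:S(22), P1:I, P2:S(22) | bus: BusRd,Flush
[6] P0: store L0 := 98 | P0:M(98), P1:I, P2:I | bus: BusRdX
[7] P2: store L0 := 80 | P0:I, P1:I, P2:M(80) | bus: BusRdX,Flush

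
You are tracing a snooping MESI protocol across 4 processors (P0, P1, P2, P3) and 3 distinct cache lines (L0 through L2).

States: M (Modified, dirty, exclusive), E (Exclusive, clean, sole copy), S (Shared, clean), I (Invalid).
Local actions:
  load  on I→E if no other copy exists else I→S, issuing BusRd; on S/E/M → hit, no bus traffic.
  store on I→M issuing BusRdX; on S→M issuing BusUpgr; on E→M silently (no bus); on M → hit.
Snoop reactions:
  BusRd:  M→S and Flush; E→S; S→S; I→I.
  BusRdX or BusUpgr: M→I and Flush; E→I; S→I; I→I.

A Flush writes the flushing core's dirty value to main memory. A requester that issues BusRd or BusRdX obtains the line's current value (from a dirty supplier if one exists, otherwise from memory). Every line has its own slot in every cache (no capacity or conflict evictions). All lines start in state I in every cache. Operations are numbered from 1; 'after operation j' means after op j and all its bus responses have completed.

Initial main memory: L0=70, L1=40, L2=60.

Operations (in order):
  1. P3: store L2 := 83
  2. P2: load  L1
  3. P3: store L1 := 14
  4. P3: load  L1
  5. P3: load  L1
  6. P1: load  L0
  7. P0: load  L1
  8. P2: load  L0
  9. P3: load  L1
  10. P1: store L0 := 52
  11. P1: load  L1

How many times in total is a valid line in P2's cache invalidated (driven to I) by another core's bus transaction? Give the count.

1. P3: store L2 := 83  bus=[BusRdX]  L2: P0=I P1=I P2=I P3=M  mem[L2]=60
2. P2: load  L1  bus=[BusRd]  L1: P0=I P1=I P2=E P3=I  mem[L1]=40
3. P3: store L1 := 14  bus=[BusRdX]  L1: P0=I P1=I P2=I P3=M  mem[L1]=40
4. P3: load  L1  bus=[-]  L1: P0=I P1=I P2=I P3=M  mem[L1]=40
5. P3: load  L1  bus=[-]  L1: P0=I P1=I P2=I P3=M  mem[L1]=40
6. P1: load  L0  bus=[BusRd]  L0: P0=I P1=E P2=I P3=I  mem[L0]=70
7. P0: load  L1  bus=[BusRd,Flush]  L1: P0=S P1=I P2=I P3=S  mem[L1]=14
8. P2: load  L0  bus=[BusRd]  L0: P0=I P1=S P2=S P3=I  mem[L0]=70
9. P3: load  L1  bus=[-]  L1: P0=S P1=I P2=I P3=S  mem[L1]=14
10. P1: store L0 := 52  bus=[BusUpgr]  L0: P0=I P1=M P2=I P3=I  mem[L0]=70
11. P1: load  L1  bus=[BusRd]  L1: P0=S P1=S P2=I P3=S  mem[L1]=14

invalidations = 2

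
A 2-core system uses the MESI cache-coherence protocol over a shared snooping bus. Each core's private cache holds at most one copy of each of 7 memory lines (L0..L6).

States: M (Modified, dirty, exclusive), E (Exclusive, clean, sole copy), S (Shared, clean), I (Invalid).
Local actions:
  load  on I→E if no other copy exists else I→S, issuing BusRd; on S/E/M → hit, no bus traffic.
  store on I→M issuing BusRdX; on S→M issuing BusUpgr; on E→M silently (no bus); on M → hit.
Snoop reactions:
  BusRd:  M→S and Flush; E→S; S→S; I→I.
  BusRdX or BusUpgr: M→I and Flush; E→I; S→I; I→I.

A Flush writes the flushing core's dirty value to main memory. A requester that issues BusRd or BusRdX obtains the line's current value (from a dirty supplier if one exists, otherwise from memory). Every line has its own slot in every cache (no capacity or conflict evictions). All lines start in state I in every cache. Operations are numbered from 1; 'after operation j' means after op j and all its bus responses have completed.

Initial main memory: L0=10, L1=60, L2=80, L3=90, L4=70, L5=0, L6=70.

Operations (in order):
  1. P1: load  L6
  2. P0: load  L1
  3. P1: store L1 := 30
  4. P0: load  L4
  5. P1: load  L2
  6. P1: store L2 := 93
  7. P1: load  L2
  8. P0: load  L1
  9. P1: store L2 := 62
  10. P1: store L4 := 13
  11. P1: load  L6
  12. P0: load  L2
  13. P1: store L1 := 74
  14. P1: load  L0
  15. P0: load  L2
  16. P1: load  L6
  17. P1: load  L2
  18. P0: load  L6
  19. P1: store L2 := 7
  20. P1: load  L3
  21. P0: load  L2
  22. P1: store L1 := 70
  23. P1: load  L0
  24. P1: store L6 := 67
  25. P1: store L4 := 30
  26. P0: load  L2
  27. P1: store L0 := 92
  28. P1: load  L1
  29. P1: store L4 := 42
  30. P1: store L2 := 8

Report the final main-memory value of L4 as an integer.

memory[L4] = 70

  op1 P1: load  L6 → I/E on L6; bus BusRd; mem=70
  op2 P0: load  L1 → E/I on L1; bus BusRd; mem=60
  op3 P1: store L1 := 30 → I/M on L1; bus BusRdX; mem=60
  op4 P0: load  L4 → E/I on L4; bus BusRd; mem=70
  op5 P1: load  L2 → I/E on L2; bus BusRd; mem=80
  op6 P1: store L2 := 93 → I/M on L2; bus (none); mem=80
  op7 P1: load  L2 → I/M on L2; bus (none); mem=80
  op8 P0: load  L1 → S/S on L1; bus BusRd Flush; mem=30
  op9 P1: store L2 := 62 → I/M on L2; bus (none); mem=80
  op10 P1: store L4 := 13 → I/M on L4; bus BusRdX; mem=70
  op11 P1: load  L6 → I/E on L6; bus (none); mem=70
  op12 P0: load  L2 → S/S on L2; bus BusRd Flush; mem=62
  op13 P1: store L1 := 74 → I/M on L1; bus BusUpgr; mem=30
  op14 P1: load  L0 → I/E on L0; bus BusRd; mem=10
  op15 P0: load  L2 → S/S on L2; bus (none); mem=62
  op16 P1: load  L6 → I/E on L6; bus (none); mem=70
  op17 P1: load  L2 → S/S on L2; bus (none); mem=62
  op18 P0: load  L6 → S/S on L6; bus BusRd; mem=70
  op19 P1: store L2 := 7 → I/M on L2; bus BusUpgr; mem=62
  op20 P1: load  L3 → I/E on L3; bus BusRd; mem=90
  op21 P0: load  L2 → S/S on L2; bus BusRd Flush; mem=7
  op22 P1: store L1 := 70 → I/M on L1; bus (none); mem=30
  op23 P1: load  L0 → I/E on L0; bus (none); mem=10
  op24 P1: store L6 := 67 → I/M on L6; bus BusUpgr; mem=70
  op25 P1: store L4 := 30 → I/M on L4; bus (none); mem=70
  op26 P0: load  L2 → S/S on L2; bus (none); mem=7
  op27 P1: store L0 := 92 → I/M on L0; bus (none); mem=10
  op28 P1: load  L1 → I/M on L1; bus (none); mem=30
  op29 P1: store L4 := 42 → I/M on L4; bus (none); mem=70
  op30 P1: store L2 := 8 → I/M on L2; bus BusUpgr; mem=7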